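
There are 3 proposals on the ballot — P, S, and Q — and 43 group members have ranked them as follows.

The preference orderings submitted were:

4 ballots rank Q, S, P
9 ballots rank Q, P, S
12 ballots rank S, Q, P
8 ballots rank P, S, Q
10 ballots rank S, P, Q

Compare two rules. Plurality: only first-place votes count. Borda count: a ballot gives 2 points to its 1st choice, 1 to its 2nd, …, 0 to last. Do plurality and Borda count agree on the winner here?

Yes

Plurality first-place counts: P 8, S 22, Q 13 → S.
Borda totals: P 35, S 56, Q 38 → S.
The two rules agree on S.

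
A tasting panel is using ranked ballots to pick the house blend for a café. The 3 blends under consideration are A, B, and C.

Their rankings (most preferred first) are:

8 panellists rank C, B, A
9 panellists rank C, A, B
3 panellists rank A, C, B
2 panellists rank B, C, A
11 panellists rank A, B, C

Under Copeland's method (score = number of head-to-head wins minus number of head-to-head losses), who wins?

C

Pairwise results:
  A vs B: A wins 23–10.
  A vs C: C wins 19–14.
  B vs C: C wins 20–13.
Copeland scores (wins − losses):
  A: 1 − 1 = 0
  B: 0 − 2 = -2
  C: 2 − 0 = 2
C has the best Copeland score.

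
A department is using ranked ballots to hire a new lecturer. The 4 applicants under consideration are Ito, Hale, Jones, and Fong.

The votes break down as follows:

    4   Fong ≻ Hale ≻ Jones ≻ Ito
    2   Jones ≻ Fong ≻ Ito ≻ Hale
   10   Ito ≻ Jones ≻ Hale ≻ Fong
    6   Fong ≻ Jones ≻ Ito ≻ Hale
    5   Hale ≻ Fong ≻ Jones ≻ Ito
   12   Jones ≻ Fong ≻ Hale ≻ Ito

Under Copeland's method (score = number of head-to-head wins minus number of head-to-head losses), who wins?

Pairwise results:
  Ito vs Hale: Hale wins 21–18.
  Ito vs Jones: Jones wins 29–10.
  Ito vs Fong: Fong wins 29–10.
  Hale vs Jones: Jones wins 30–9.
  Hale vs Fong: Fong wins 24–15.
  Jones vs Fong: Jones wins 24–15.
Copeland scores (wins − losses):
  Ito: 0 − 3 = -3
  Hale: 1 − 2 = -1
  Jones: 3 − 0 = 3
  Fong: 2 − 1 = 1
Jones has the best Copeland score.

Jones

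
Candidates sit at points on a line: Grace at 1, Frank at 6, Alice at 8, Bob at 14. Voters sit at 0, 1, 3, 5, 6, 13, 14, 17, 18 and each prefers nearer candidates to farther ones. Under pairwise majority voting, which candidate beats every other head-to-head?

With single-peaked preferences on a line, the Condorcet winner is the candidate closest to the median voter.
The median voter (position 6) is closest to Frank at 6.
Check: Frank vs Bob — voters closer to Frank: 5 of 9.

Frank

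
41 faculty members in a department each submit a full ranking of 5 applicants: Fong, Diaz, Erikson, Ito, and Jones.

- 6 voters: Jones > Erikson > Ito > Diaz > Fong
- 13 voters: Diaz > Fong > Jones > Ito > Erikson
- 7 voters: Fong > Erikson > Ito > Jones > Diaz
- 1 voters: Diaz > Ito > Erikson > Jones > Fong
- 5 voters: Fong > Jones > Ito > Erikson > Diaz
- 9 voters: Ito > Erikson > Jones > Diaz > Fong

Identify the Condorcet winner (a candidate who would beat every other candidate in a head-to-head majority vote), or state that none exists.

Head-to-head results (41 voters total):
Fong vs Diaz: Diaz wins 29–12.
Fong vs Erikson: Fong wins 25–16.
Fong vs Ito: Fong wins 25–16.
Fong vs Jones: Fong wins 25–16.
Diaz vs Erikson: Erikson wins 27–14.
Diaz vs Ito: Ito wins 27–14.
Diaz vs Jones: Jones wins 27–14.
Erikson vs Ito: Ito wins 28–13.
Erikson vs Jones: Jones wins 24–17.
Ito vs Jones: Jones wins 24–17.
No candidate beats all others: Fong beats Erikson beats Diaz beats Fong, a majority cycle.

No Condorcet winner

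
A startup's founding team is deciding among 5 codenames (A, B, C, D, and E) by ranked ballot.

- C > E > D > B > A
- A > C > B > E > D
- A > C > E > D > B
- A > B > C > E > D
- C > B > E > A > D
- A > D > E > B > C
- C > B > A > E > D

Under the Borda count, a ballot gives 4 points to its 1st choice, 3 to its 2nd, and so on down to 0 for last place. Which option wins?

Borda scores:
  A: 0 + 4 + 4 + 4 + 1 + 4 + 2 = 19
  B: 1 + 2 + 0 + 3 + 3 + 1 + 3 = 13
  C: 4 + 3 + 3 + 2 + 4 + 0 + 4 = 20
  D: 2 + 0 + 1 + 0 + 0 + 3 + 0 = 6
  E: 3 + 1 + 2 + 1 + 2 + 2 + 1 = 12
C has the highest total.

C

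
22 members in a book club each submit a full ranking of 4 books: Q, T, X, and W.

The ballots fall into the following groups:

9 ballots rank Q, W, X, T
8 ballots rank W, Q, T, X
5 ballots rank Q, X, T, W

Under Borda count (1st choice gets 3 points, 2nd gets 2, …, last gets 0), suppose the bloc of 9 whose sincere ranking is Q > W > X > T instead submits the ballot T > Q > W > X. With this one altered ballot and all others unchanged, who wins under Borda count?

Borda totals with the altered ballot: Q 49, T 40, X 10, W 33.
The winner is unchanged: still Q.

Q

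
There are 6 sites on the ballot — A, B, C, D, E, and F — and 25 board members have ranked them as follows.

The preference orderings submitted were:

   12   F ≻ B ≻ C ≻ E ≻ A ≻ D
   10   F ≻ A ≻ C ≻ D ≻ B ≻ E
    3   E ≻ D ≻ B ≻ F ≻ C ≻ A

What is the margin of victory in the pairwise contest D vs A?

19

Ballots ranking D above A: 3.
Ballots ranking A above D: 12+10 = 22.
A wins 22–3, a margin of 19.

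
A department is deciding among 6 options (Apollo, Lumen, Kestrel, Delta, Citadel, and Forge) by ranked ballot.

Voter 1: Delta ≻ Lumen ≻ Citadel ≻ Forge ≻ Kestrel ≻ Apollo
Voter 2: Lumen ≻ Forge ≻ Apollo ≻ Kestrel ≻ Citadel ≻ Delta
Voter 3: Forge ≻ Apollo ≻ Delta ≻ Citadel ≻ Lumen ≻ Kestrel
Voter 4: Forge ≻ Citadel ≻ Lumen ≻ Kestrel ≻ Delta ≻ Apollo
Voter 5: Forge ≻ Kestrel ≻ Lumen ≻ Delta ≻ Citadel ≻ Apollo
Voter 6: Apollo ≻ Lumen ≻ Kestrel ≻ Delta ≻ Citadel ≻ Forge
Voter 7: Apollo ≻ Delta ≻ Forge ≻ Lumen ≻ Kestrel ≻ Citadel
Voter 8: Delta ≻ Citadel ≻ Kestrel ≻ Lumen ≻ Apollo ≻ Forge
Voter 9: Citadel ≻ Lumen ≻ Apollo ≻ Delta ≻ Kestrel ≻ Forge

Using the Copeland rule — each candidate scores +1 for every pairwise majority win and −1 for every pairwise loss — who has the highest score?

Pairwise results:
  Apollo vs Lumen: Lumen wins 6–3.
  Apollo vs Kestrel: Apollo wins 5–4.
  Apollo vs Delta: Apollo wins 5–4.
  Apollo vs Citadel: Citadel wins 5–4.
  Apollo vs Forge: Forge wins 5–4.
  Lumen vs Kestrel: Lumen wins 7–2.
  Lumen vs Delta: Lumen wins 5–4.
  Lumen vs Citadel: Lumen wins 5–4.
  Lumen vs Forge: Lumen wins 5–4.
  Kestrel vs Delta: Delta wins 5–4.
  Kestrel vs Citadel: Citadel wins 5–4.
  Kestrel vs Forge: Forge wins 6–3.
  Delta vs Citadel: Delta wins 6–3.
  Delta vs Forge: Delta wins 5–4.
  Citadel vs Forge: Forge wins 5–4.
Copeland scores (wins − losses):
  Apollo: 2 − 3 = -1
  Lumen: 5 − 0 = 5
  Kestrel: 0 − 5 = -5
  Delta: 3 − 2 = 1
  Citadel: 2 − 3 = -1
  Forge: 3 − 2 = 1
Lumen has the best Copeland score.

Lumen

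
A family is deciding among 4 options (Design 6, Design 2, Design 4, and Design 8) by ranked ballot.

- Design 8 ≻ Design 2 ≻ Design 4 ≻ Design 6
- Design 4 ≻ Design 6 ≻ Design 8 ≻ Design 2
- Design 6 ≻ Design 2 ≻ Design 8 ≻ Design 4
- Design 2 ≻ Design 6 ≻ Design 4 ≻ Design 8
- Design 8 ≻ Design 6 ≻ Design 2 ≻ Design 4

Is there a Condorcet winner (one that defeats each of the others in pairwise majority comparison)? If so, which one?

Design 6

Head-to-head results (5 voters total):
Design 6 vs Design 2: Design 6 wins 3–2.
Design 6 vs Design 4: Design 6 wins 3–2.
Design 6 vs Design 8: Design 6 wins 3–2.
Design 2 vs Design 4: Design 2 wins 4–1.
Design 2 vs Design 8: Design 8 wins 3–2.
Design 4 vs Design 8: Design 8 wins 3–2.
Design 6 beats each rival — Design 2 (3–2), Design 4 (3–2), Design 8 (3–2) — so Design 6 is the Condorcet winner.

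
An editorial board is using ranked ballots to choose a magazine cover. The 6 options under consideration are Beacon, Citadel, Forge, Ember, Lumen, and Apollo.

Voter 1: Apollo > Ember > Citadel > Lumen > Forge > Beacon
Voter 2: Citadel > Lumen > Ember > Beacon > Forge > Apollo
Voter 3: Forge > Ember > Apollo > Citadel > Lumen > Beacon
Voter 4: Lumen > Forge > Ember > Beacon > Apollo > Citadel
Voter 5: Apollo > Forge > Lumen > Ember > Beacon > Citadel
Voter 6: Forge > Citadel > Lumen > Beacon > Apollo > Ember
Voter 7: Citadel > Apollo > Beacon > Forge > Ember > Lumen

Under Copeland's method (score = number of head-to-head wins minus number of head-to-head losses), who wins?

Forge

Pairwise results:
  Beacon vs Citadel: Citadel wins 5–2.
  Beacon vs Forge: Forge wins 5–2.
  Beacon vs Ember: Ember wins 5–2.
  Beacon vs Lumen: Lumen wins 6–1.
  Beacon vs Apollo: Apollo wins 4–3.
  Citadel vs Forge: Forge wins 4–3.
  Citadel vs Ember: Ember wins 4–3.
  Citadel vs Lumen: Citadel wins 5–2.
  Citadel vs Apollo: Apollo wins 4–3.
  Forge vs Ember: Forge wins 5–2.
  Forge vs Lumen: Forge wins 4–3.
  Forge vs Apollo: Forge wins 4–3.
  Ember vs Lumen: Lumen wins 4–3.
  Ember vs Apollo: Apollo wins 4–3.
  Lumen vs Apollo: Apollo wins 4–3.
Copeland scores (wins − losses):
  Beacon: 0 − 5 = -5
  Citadel: 2 − 3 = -1
  Forge: 5 − 0 = 5
  Ember: 2 − 3 = -1
  Lumen: 2 − 3 = -1
  Apollo: 4 − 1 = 3
Forge has the best Copeland score.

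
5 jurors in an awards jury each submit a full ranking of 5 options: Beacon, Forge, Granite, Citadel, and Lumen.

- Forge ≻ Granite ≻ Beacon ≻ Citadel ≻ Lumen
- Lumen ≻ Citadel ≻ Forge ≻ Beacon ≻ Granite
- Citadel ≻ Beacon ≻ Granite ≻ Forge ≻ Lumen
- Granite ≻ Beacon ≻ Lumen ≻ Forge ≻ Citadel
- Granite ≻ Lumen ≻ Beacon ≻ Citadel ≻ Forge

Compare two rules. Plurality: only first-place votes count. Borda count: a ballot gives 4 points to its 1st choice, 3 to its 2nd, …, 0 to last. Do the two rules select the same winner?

Plurality first-place counts: Beacon 0, Forge 1, Granite 2, Citadel 1, Lumen 1 → Granite.
Borda totals: Beacon 11, Forge 8, Granite 13, Citadel 9, Lumen 9 → Granite.
The two rules agree on Granite.

Yes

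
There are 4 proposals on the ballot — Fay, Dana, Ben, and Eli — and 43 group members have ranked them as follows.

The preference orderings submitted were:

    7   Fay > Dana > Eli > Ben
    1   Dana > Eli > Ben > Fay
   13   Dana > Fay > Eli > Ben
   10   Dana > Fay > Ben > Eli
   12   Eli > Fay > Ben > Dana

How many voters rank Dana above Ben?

Ballots ranking Dana above Ben: 7+1+13+10 = 31.
Ballots ranking Ben above Dana: 12.
So 31 of 43 voters prefer Dana to Ben.

31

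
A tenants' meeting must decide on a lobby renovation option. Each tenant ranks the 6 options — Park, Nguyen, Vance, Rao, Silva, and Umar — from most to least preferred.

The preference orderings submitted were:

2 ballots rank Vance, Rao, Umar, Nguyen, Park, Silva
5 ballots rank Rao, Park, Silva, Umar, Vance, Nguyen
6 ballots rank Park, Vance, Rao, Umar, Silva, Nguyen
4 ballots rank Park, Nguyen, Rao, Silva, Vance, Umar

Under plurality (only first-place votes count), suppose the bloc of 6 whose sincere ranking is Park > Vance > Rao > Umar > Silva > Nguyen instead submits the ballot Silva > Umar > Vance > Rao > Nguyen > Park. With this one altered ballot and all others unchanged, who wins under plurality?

Silva

First-place totals with the altered ballot: Park 4, Nguyen 0, Vance 2, Rao 5, Silva 6, Umar 0.
The switch changes the winner from Park to Silva.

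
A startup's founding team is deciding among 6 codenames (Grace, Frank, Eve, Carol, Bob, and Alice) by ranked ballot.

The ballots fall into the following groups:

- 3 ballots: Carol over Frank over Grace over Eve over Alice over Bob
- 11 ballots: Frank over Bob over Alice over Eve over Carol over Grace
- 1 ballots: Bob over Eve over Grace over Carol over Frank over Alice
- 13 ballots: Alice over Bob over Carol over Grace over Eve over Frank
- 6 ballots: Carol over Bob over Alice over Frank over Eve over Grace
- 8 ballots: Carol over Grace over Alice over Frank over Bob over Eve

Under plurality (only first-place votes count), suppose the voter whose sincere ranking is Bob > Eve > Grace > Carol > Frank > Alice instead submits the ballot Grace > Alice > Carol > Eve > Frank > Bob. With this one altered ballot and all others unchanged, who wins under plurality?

Carol

First-place totals with the altered ballot: Grace 1, Frank 11, Eve 0, Carol 17, Bob 0, Alice 13.
The winner is unchanged: still Carol.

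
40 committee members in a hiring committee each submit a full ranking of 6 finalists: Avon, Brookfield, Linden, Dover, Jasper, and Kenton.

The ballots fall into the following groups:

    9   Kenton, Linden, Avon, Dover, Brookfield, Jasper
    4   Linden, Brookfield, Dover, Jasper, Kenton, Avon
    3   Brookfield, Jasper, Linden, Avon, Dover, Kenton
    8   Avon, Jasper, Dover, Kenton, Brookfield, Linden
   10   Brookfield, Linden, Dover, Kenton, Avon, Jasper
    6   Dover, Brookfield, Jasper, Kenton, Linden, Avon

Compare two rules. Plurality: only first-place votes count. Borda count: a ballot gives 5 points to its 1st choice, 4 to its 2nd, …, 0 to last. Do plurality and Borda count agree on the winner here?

Yes

Plurality first-place counts: Avon 8, Brookfield 13, Linden 4, Dover 6, Jasper 0, Kenton 9 → Brookfield.
Borda totals: Avon 83, Brookfield 122, Linden 111, Dover 117, Jasper 70, Kenton 97 → Brookfield.
The two rules agree on Brookfield.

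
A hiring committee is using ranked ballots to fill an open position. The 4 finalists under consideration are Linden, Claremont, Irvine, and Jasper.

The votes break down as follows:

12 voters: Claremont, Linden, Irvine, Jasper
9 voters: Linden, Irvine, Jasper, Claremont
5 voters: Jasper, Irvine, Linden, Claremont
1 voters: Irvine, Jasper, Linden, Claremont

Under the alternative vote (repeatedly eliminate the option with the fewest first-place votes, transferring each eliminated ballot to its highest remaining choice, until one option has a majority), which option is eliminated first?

Round 1: Claremont 12, Linden 9, Jasper 5, Irvine 1. Irvine has the fewest and is eliminated.
Round 2: Claremont 12, Linden 9, Jasper 6. Jasper has the fewest and is eliminated.
Round 3: Linden 15, Claremont 12. Linden has a majority.

Irvine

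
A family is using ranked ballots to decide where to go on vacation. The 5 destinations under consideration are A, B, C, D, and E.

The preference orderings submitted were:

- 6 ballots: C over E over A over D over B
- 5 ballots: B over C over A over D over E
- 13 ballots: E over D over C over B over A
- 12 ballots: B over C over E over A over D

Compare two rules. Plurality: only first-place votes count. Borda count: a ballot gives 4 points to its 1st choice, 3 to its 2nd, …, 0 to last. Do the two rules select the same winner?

No

Plurality first-place counts: A 0, B 17, C 6, D 0, E 13 → B.
Borda totals: A 34, B 81, C 101, D 50, E 94 → C.
The two rules disagree: plurality picks B, Borda picks C.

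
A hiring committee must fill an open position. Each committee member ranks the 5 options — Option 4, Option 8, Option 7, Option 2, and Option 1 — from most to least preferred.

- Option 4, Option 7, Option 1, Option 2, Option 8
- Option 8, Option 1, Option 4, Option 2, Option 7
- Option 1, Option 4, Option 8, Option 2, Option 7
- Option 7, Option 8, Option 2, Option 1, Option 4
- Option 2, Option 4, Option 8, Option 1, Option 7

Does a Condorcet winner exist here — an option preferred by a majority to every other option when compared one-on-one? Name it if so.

Head-to-head results (5 voters total):
Option 4 vs Option 8: Option 4 wins 3–2.
Option 4 vs Option 7: Option 4 wins 4–1.
Option 4 vs Option 2: Option 4 wins 3–2.
Option 4 vs Option 1: Option 1 wins 3–2.
Option 8 vs Option 7: Option 8 wins 3–2.
Option 8 vs Option 2: Option 8 wins 3–2.
Option 8 vs Option 1: Option 8 wins 3–2.
Option 7 vs Option 2: Option 2 wins 3–2.
Option 7 vs Option 1: Option 1 wins 3–2.
Option 2 vs Option 1: Option 1 wins 3–2.
No candidate beats all others: Option 4 beats Option 8 beats Option 1 beats Option 4, a majority cycle.

None — there is no Condorcet winner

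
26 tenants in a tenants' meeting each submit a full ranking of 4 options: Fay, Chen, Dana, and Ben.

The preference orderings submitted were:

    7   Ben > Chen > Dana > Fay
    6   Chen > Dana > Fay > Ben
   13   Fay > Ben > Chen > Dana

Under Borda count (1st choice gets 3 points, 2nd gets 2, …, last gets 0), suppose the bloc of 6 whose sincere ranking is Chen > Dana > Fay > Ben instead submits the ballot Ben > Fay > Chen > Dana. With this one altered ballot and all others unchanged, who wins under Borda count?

Ben

Borda totals with the altered ballot: Fay 51, Chen 33, Dana 7, Ben 65.
The winner is unchanged: still Ben.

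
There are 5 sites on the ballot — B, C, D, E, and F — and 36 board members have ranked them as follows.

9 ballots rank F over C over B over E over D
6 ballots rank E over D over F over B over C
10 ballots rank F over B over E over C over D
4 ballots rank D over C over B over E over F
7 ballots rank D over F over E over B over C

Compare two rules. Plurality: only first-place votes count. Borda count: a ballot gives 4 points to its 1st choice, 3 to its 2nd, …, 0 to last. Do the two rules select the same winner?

Yes

Plurality first-place counts: B 0, C 0, D 11, E 6, F 19 → F.
Borda totals: B 69, C 49, D 62, E 71, F 109 → F.
The two rules agree on F.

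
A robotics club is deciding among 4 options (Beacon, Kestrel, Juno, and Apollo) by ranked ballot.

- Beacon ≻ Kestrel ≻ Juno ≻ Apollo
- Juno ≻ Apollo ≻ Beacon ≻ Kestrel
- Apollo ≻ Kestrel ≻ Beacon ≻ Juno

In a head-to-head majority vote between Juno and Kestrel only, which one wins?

Ballots ranking Juno above Kestrel: 1.
Ballots ranking Kestrel above Juno: 2.
Kestrel wins the head-to-head, 2–1.

Kestrel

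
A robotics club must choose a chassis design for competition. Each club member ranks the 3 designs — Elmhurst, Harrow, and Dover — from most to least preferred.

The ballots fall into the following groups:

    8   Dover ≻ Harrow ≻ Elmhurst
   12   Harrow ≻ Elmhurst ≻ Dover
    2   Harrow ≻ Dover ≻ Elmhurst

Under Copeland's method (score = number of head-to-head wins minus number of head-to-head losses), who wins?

Pairwise results:
  Elmhurst vs Harrow: Harrow wins 22–0.
  Elmhurst vs Dover: Elmhurst wins 12–10.
  Harrow vs Dover: Harrow wins 14–8.
Copeland scores (wins − losses):
  Elmhurst: 1 − 1 = 0
  Harrow: 2 − 0 = 2
  Dover: 0 − 2 = -2
Harrow has the best Copeland score.

Harrow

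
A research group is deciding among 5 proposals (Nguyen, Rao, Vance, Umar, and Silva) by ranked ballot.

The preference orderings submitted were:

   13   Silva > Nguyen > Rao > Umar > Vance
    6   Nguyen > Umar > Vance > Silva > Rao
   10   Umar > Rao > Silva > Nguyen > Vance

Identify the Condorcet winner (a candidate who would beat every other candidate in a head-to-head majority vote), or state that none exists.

None — there is no Condorcet winner

Head-to-head results (29 voters total):
Nguyen vs Rao: Nguyen wins 19–10.
Nguyen vs Vance: Nguyen wins 29–0.
Nguyen vs Umar: Nguyen wins 19–10.
Nguyen vs Silva: Silva wins 23–6.
Rao vs Vance: Rao wins 23–6.
Rao vs Umar: Umar wins 16–13.
Rao vs Silva: Silva wins 19–10.
Vance vs Umar: Umar wins 29–0.
Vance vs Silva: Silva wins 23–6.
Umar vs Silva: Umar wins 16–13.
No candidate beats all others: Nguyen beats Umar beats Silva beats Nguyen, a majority cycle.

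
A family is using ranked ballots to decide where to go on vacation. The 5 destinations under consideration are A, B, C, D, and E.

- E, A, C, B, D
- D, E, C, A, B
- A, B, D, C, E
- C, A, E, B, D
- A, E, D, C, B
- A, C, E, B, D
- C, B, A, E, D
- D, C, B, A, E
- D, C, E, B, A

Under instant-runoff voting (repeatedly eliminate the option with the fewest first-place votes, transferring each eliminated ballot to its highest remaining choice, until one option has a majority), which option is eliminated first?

B

Round 1: A 3, D 3, C 2, E 1, B 0. B has the fewest and is eliminated.
Round 2: A 3, D 3, C 2, E 1. E has the fewest and is eliminated.
Round 3: A 4, D 3, C 2. C has the fewest and is eliminated.
Round 4: A 6, D 3. A has a majority.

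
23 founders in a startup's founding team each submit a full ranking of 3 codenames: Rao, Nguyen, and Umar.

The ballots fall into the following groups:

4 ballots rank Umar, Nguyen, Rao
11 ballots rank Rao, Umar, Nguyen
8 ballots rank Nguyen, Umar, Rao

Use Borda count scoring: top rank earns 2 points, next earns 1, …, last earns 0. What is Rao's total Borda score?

Borda scores:
  Rao: 4·0 + 11·2 + 8·0 = 22
  Nguyen: 4·1 + 11·0 + 8·2 = 20
  Umar: 4·2 + 11·1 + 8·1 = 27

22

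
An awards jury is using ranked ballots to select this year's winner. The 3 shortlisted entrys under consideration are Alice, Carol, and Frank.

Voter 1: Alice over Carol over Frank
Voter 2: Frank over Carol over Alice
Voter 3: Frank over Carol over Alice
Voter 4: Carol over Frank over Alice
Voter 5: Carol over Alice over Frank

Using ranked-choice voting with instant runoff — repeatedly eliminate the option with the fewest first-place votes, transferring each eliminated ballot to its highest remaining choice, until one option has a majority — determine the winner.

Round 1: Carol 2, Frank 2, Alice 1. Alice has the fewest and is eliminated.
Round 2: Carol 3, Frank 2. Carol has a majority.

Carol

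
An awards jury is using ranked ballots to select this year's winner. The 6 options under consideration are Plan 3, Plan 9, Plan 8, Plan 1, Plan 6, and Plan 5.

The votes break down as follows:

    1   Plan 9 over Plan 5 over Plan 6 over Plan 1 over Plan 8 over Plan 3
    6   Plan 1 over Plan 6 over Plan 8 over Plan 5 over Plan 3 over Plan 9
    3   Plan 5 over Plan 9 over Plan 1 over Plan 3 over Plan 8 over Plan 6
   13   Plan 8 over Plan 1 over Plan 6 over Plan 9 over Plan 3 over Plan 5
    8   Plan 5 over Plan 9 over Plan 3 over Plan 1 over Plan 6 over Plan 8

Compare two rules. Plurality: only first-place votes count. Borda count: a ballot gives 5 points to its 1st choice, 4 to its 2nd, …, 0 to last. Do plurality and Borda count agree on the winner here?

Plurality first-place counts: Plan 3 0, Plan 9 1, Plan 8 13, Plan 1 6, Plan 6 0, Plan 5 11 → Plan 8.
Borda totals: Plan 3 49, Plan 9 75, Plan 8 87, Plan 1 109, Plan 6 74, Plan 5 71 → Plan 1.
The two rules disagree: plurality picks Plan 8, Borda picks Plan 1.

No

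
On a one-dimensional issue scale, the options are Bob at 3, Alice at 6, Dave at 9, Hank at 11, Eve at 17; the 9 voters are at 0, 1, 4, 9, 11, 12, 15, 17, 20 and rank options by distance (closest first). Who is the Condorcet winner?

With single-peaked preferences on a line, the Condorcet winner is the candidate closest to the median voter.
The median voter (position 11) is closest to Hank at 11.
Check: Hank vs Dave — voters closer to Hank: 5 of 9.

Hank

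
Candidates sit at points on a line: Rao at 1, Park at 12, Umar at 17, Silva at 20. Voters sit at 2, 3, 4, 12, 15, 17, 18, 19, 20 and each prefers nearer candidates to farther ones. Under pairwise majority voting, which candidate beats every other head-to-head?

Umar

With single-peaked preferences on a line, the Condorcet winner is the candidate closest to the median voter.
The median voter (position 15) is closest to Umar at 17.
Check: Umar vs Park — voters closer to Umar: 5 of 9.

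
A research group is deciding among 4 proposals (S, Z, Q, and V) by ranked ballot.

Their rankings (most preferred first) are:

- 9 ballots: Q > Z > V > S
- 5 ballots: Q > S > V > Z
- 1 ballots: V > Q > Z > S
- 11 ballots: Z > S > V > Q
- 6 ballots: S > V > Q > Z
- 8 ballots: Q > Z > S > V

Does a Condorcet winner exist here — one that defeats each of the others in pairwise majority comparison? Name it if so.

Q

Head-to-head results (40 voters total):
S vs Z: Z wins 29–11.
S vs Q: Q wins 23–17.
S vs V: S wins 30–10.
Z vs Q: Q wins 29–11.
Z vs V: Z wins 28–12.
Q vs V: Q wins 22–18.
Q beats each rival — S (23–17), Z (29–11), V (22–18) — so Q is the Condorcet winner.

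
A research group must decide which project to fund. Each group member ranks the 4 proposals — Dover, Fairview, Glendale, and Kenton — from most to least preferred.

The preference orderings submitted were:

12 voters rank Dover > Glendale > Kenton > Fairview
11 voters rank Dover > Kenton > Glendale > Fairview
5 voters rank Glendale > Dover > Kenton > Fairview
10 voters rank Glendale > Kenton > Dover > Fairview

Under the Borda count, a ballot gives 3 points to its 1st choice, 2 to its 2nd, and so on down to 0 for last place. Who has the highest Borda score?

Borda scores:
  Dover: 12·3 + 11·3 + 5·2 + 10·1 = 89
  Fairview: 12·0 + 11·0 + 5·0 + 10·0 = 0
  Glendale: 12·2 + 11·1 + 5·3 + 10·3 = 80
  Kenton: 12·1 + 11·2 + 5·1 + 10·2 = 59
Dover has the highest total.

Dover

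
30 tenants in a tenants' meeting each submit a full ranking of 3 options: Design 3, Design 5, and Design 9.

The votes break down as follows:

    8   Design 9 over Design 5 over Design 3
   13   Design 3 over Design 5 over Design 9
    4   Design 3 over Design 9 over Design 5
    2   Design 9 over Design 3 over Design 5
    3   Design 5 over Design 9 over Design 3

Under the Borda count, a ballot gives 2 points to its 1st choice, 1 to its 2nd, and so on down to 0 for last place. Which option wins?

Borda scores:
  Design 3: 8·0 + 13·2 + 4·2 + 2·1 + 3·0 = 36
  Design 5: 8·1 + 13·1 + 4·0 + 2·0 + 3·2 = 27
  Design 9: 8·2 + 13·0 + 4·1 + 2·2 + 3·1 = 27
Design 3 has the highest total.

Design 3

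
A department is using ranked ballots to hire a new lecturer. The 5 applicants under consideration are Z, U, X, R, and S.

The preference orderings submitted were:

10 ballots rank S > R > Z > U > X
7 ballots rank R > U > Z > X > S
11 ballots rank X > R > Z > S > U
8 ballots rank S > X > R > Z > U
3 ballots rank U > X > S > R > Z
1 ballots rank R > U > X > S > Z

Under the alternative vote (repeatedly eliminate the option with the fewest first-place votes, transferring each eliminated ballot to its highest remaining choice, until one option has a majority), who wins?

X

Round 1: S 18, X 11, R 8, U 3, Z 0. Z has the fewest and is eliminated.
Round 2: S 18, X 11, R 8, U 3. U has the fewest and is eliminated.
Round 3: S 18, X 14, R 8. R has the fewest and is eliminated.
Round 4: X 22, S 18. X has a majority.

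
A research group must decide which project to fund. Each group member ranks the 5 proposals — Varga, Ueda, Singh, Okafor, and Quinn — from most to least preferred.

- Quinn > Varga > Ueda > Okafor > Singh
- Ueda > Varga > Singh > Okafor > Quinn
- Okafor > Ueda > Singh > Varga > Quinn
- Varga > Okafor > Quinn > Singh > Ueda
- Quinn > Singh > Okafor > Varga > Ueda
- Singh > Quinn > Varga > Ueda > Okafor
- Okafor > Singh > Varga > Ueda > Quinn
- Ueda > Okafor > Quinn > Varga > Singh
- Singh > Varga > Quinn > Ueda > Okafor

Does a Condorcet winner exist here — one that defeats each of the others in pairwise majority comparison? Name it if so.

Head-to-head results (9 voters total):
Varga vs Ueda: Varga wins 6–3.
Varga vs Singh: Singh wins 5–4.
Varga vs Okafor: Varga wins 5–4.
Varga vs Quinn: Varga wins 5–4.
Ueda vs Singh: Singh wins 5–4.
Ueda vs Okafor: Ueda wins 5–4.
Ueda vs Quinn: Quinn wins 5–4.
Singh vs Okafor: Okafor wins 5–4.
Singh vs Quinn: Singh wins 5–4.
Okafor vs Quinn: Okafor wins 5–4.
No candidate beats all others: Varga beats Okafor beats Singh beats Varga, a majority cycle.

There is no Condorcet winner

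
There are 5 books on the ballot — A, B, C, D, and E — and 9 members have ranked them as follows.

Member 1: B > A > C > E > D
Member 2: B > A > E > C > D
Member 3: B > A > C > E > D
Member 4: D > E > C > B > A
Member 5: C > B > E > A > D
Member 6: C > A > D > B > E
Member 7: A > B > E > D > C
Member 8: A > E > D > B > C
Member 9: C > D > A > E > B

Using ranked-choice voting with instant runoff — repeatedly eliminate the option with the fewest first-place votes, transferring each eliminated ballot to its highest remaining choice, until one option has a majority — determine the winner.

B

Round 1: B 3, C 3, A 2, D 1, E 0. E has the fewest and is eliminated.
Round 2: B 3, C 3, A 2, D 1. D has the fewest and is eliminated.
Round 3: C 4, B 3, A 2. A has the fewest and is eliminated.
Round 4: B 5, C 4. B has a majority.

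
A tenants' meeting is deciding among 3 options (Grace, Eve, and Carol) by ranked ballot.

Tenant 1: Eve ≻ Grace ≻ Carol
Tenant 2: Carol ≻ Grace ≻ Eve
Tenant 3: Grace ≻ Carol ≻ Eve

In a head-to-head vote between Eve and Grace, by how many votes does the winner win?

1

Ballots ranking Eve above Grace: 1.
Ballots ranking Grace above Eve: 2.
Grace wins 2–1, a margin of 1.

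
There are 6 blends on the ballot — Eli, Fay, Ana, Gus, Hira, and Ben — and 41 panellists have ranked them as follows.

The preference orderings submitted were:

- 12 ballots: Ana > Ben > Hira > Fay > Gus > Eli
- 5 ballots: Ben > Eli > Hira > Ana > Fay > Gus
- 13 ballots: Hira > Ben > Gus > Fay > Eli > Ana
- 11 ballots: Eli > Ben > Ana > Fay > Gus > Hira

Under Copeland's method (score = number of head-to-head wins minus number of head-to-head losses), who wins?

Pairwise results:
  Eli vs Fay: Fay wins 25–16.
  Eli vs Ana: Eli wins 29–12.
  Eli vs Gus: Gus wins 25–16.
  Eli vs Hira: Hira wins 25–16.
  Eli vs Ben: Ben wins 30–11.
  Fay vs Ana: Ana wins 28–13.
  Fay vs Gus: Fay wins 28–13.
  Fay vs Hira: Hira wins 30–11.
  Fay vs Ben: Ben wins 41–0.
  Ana vs Gus: Ana wins 28–13.
  Ana vs Hira: Ana wins 23–18.
  Ana vs Ben: Ben wins 29–12.
  Gus vs Hira: Hira wins 30–11.
  Gus vs Ben: Ben wins 41–0.
  Hira vs Ben: Ben wins 28–13.
Copeland scores (wins − losses):
  Eli: 1 − 4 = -3
  Fay: 2 − 3 = -1
  Ana: 3 − 2 = 1
  Gus: 1 − 4 = -3
  Hira: 3 − 2 = 1
  Ben: 5 − 0 = 5
Ben has the best Copeland score.

Ben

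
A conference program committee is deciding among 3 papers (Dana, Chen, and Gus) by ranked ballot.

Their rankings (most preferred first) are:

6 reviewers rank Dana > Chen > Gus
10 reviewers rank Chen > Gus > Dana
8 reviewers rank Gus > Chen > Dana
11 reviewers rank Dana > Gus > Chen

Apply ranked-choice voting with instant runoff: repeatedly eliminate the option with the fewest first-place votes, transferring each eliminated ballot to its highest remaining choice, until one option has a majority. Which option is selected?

Chen

Round 1: Dana 17, Chen 10, Gus 8. Gus has the fewest and is eliminated.
Round 2: Chen 18, Dana 17. Chen has a majority.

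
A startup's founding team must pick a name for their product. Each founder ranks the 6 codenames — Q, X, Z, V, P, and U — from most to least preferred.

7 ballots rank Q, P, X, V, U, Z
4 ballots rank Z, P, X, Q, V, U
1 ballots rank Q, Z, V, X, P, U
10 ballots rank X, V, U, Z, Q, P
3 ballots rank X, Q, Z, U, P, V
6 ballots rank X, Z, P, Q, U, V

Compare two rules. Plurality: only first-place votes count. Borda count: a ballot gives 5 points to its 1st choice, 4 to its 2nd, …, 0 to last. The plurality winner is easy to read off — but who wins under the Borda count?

X

Plurality first-place counts: Q 8, X 19, Z 4, V 0, P 0, U 0 → X.
Borda totals: Q 82, X 130, Z 77, V 61, P 66, U 49 → X.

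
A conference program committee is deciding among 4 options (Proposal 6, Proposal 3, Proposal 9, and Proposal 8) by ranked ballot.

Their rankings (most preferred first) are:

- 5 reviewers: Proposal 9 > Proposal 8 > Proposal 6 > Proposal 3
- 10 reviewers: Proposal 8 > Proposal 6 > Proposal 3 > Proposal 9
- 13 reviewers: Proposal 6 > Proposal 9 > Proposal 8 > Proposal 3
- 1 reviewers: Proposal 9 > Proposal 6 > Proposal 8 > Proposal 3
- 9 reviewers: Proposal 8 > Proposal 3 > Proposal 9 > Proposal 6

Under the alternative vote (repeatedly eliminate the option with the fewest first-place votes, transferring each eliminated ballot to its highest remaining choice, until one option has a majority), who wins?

Round 1: Proposal 8 19, Proposal 6 13, Proposal 9 6, Proposal 3 0. Proposal 3 has the fewest and is eliminated.
Round 2: Proposal 8 19, Proposal 6 13, Proposal 9 6. Proposal 9 has the fewest and is eliminated.
Round 3: Proposal 8 24, Proposal 6 14. Proposal 8 has a majority.

Proposal 8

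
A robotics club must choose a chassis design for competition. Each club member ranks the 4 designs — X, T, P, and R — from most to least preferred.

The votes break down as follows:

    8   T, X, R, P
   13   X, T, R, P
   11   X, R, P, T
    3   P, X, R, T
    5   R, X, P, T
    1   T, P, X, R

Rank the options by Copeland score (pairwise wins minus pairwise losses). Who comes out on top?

X

Pairwise results:
  X vs T: X wins 32–9.
  X vs P: X wins 37–4.
  X vs R: X wins 36–5.
  T vs P: T wins 22–19.
  T vs R: T wins 22–19.
  P vs R: R wins 37–4.
Copeland scores (wins − losses):
  X: 3 − 0 = 3
  T: 2 − 1 = 1
  P: 0 − 3 = -3
  R: 1 − 2 = -1
X has the best Copeland score.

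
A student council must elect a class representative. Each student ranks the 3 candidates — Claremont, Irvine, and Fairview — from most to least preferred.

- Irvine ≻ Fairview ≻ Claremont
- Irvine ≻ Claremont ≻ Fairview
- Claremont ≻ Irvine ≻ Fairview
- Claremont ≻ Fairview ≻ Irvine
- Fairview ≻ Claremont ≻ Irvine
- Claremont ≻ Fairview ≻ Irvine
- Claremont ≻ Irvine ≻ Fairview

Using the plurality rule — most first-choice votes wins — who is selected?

Claremont

First-place vote totals:
  Claremont: 4
  Irvine: 2
  Fairview: 1
Claremont has the most first-place votes.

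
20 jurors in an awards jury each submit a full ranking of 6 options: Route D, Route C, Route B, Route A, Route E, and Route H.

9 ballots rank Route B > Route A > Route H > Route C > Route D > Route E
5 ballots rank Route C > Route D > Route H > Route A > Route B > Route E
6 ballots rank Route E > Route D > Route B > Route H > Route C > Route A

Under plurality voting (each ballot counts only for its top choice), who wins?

Route B

First-place vote totals:
  Route D: 0
  Route C: 5
  Route B: 9
  Route A: 0
  Route E: 6
  Route H: 0
Route B has the most first-place votes.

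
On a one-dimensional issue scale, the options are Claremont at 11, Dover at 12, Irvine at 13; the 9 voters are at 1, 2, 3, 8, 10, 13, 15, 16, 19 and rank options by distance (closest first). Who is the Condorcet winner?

With single-peaked preferences on a line, the Condorcet winner is the candidate closest to the median voter.
The median voter (position 10) is closest to Claremont at 11.
Check: Claremont vs Irvine — voters closer to Claremont: 5 of 9.

Claremont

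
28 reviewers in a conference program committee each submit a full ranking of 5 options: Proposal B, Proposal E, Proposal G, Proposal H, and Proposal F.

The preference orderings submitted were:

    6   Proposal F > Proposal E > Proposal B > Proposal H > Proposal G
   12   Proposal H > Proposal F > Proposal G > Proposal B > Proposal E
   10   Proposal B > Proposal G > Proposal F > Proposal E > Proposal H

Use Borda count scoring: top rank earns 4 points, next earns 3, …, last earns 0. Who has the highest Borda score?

Proposal F

Borda scores:
  Proposal B: 6·2 + 12·1 + 10·4 = 64
  Proposal E: 6·3 + 12·0 + 10·1 = 28
  Proposal G: 6·0 + 12·2 + 10·3 = 54
  Proposal H: 6·1 + 12·4 + 10·0 = 54
  Proposal F: 6·4 + 12·3 + 10·2 = 80
Proposal F has the highest total.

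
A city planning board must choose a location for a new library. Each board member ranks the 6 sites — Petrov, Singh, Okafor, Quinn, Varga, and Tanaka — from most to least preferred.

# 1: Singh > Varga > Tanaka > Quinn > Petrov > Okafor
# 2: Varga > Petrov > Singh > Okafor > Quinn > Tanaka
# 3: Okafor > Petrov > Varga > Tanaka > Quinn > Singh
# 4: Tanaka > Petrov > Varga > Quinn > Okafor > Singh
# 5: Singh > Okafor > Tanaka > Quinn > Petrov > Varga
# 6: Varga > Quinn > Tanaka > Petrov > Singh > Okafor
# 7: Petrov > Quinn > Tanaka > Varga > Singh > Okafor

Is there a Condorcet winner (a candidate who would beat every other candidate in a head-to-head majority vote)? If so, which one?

No Condorcet winner

Head-to-head results (7 voters total):
Petrov vs Singh: Petrov wins 5–2.
Petrov vs Okafor: Petrov wins 5–2.
Petrov vs Quinn: Petrov wins 4–3.
Petrov vs Varga: Petrov wins 4–3.
Petrov vs Tanaka: Tanaka wins 4–3.
Singh vs Okafor: Singh wins 5–2.
Singh vs Quinn: Quinn wins 4–3.
Singh vs Varga: Varga wins 5–2.
Singh vs Tanaka: Tanaka wins 4–3.
Okafor vs Quinn: Quinn wins 4–3.
Okafor vs Varga: Varga wins 5–2.
Okafor vs Tanaka: Tanaka wins 4–3.
Quinn vs Varga: Varga wins 5–2.
Quinn vs Tanaka: Tanaka wins 4–3.
Varga vs Tanaka: Varga wins 4–3.
No candidate beats all others: Petrov beats Varga beats Tanaka beats Petrov, a majority cycle.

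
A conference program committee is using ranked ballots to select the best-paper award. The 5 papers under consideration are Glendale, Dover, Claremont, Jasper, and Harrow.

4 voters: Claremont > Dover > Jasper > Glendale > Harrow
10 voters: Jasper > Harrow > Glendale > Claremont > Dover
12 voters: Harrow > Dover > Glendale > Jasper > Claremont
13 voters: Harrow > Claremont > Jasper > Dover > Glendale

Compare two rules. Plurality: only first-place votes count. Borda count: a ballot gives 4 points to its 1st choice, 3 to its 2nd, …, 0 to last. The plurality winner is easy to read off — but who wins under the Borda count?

Harrow

Plurality first-place counts: Glendale 0, Dover 0, Claremont 4, Jasper 10, Harrow 25 → Harrow.
Borda totals: Glendale 48, Dover 61, Claremont 65, Jasper 86, Harrow 130 → Harrow.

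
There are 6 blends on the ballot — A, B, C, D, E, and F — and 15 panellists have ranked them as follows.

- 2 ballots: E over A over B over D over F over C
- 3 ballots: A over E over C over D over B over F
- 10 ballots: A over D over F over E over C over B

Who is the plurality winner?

First-place vote totals:
  A: 13
  B: 0
  C: 0
  D: 0
  E: 2
  F: 0
A has the most first-place votes.

A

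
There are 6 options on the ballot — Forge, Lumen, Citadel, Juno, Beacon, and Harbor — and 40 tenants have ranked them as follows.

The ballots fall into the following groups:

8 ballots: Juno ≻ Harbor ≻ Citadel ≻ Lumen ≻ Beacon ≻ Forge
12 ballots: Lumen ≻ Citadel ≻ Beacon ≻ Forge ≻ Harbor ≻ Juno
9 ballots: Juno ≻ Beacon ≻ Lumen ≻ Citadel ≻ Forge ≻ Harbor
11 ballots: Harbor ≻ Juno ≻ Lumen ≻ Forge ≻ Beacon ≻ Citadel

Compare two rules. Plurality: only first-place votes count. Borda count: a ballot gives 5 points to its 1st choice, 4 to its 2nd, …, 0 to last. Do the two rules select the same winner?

Plurality first-place counts: Forge 0, Lumen 12, Citadel 0, Juno 17, Beacon 0, Harbor 11 → Juno.
Borda totals: Forge 55, Lumen 136, Citadel 90, Juno 129, Beacon 91, Harbor 99 → Lumen.
The two rules disagree: plurality picks Juno, Borda picks Lumen.

No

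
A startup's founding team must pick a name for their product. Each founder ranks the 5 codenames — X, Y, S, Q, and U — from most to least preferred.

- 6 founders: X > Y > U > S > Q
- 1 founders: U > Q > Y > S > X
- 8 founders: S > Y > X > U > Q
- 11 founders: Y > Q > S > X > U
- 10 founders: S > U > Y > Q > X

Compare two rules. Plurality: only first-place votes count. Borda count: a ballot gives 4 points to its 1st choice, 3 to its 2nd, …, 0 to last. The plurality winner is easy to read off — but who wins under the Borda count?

Y

Plurality first-place counts: X 6, Y 11, S 18, Q 0, U 1 → S.
Borda totals: X 51, Y 108, S 101, Q 46, U 54 → Y.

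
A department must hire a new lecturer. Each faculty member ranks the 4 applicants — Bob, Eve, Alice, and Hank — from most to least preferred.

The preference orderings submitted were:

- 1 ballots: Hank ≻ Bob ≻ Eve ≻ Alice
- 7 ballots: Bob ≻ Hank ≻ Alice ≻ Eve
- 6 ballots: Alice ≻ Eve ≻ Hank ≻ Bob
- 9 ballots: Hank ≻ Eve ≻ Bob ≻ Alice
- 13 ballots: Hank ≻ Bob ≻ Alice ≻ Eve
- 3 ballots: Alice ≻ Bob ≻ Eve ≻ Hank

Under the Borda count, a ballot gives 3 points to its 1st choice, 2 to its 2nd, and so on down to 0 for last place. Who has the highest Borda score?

Borda scores:
  Bob: 2 + 7·3 + 6·0 + 9·1 + 13·2 + 3·2 = 64
  Eve: 1 + 7·0 + 6·2 + 9·2 + 13·0 + 3·1 = 34
  Alice: 0 + 7·1 + 6·3 + 9·0 + 13·1 + 3·3 = 47
  Hank: 3 + 7·2 + 6·1 + 9·3 + 13·3 + 3·0 = 89
Hank has the highest total.

Hank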